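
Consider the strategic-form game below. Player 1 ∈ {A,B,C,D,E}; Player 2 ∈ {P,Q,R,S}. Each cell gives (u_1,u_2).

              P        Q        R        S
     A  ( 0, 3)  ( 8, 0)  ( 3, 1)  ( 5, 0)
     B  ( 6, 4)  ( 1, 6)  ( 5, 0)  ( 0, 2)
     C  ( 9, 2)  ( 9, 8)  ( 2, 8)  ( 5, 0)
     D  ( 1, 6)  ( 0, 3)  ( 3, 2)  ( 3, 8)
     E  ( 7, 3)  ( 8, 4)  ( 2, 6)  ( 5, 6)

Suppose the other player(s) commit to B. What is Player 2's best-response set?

P2 best: {Q}

u_2(P vs B) = 4
u_2(Q vs B) = 6
u_2(R vs B) = 0
u_2(S vs B) = 2
max payoff 6 at {Q}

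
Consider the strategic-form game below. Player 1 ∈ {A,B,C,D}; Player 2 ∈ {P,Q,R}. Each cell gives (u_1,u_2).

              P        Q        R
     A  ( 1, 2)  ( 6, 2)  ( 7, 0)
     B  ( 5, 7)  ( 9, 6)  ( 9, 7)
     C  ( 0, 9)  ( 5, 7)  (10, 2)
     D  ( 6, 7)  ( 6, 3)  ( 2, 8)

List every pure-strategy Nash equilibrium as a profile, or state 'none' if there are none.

PSNE: ∅

(A,P): not NE [P1→D gives 6>1]
(A,Q): not NE [P1→B gives 9>6]
(A,R): not NE [P1→C gives 10>7; P2→Q gives 2>0]
(B,P): not NE [P1→D gives 6>5]
(B,Q): not NE [P2→R gives 7>6]
(B,R): not NE [P1→C gives 10>9]
(C,P): not NE [P1→D gives 6>0]
(C,Q): not NE [P1→B gives 9>5; P2→P gives 9>7]
(C,R): not NE [P2→P gives 9>2]
(D,P): not NE [P2→R gives 8>7]
(D,Q): not NE [P1→B gives 9>6; P2→R gives 8>3]
(D,R): not NE [P1→C gives 10>2]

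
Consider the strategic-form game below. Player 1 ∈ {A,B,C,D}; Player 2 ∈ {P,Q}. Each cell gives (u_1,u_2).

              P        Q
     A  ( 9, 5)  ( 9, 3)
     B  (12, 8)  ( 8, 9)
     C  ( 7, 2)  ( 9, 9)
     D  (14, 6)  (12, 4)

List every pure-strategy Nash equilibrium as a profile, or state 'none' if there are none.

(A,P): not NE [P1→D gives 14>9]
(A,Q): not NE [P1→D gives 12>9; P2→P gives 5>3]
(B,P): not NE [P1→D gives 14>12; P2→Q gives 9>8]
(B,Q): not NE [P1→D gives 12>8]
(C,P): not NE [P1→D gives 14>7; P2→Q gives 9>2]
(C,Q): not NE [P1→D gives 12>9]
(D,P): NE
(D,Q): not NE [P2→P gives 6>4]

NE set: (D,P)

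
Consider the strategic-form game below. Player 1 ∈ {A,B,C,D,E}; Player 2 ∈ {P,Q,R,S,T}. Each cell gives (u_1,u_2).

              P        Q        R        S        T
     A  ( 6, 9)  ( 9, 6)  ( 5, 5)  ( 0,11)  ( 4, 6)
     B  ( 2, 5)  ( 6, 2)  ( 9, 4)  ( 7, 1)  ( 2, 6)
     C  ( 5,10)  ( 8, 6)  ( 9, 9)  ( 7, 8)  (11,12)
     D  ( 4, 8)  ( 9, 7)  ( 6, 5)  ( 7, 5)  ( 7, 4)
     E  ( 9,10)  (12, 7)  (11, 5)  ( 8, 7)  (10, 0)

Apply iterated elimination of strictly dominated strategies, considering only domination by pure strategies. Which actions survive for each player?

Survivors P1:{C,E} P2:{P,T}

P1 drop A (E beats it: P:9>6 Q:12>9 R:11>5 S:8>0 T:10>4)
P1 drop B (E beats it: P:9>2 Q:12>6 R:11>9 S:8>7 T:10>2)
P1 drop D (E beats it: P:9>4 Q:12>9 R:11>6 S:8>7 T:10>7)
P2 drop Q (P beats it: C:10>6 E:10>7)
P2 drop R (P beats it: C:10>9 E:10>5)
P2 drop S (P beats it: C:10>8 E:10>7)
P1→{C,E} P2→{P,T}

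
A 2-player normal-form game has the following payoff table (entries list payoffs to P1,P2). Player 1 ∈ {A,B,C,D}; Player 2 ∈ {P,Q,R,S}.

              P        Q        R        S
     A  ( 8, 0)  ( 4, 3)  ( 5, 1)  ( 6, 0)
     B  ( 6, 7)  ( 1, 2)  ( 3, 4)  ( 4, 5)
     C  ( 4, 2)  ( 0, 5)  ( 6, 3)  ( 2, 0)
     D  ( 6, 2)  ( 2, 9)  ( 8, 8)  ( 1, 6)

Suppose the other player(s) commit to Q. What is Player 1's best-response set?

u_1(A vs Q) = 4
u_1(B vs Q) = 1
u_1(C vs Q) = 0
u_1(D vs Q) = 2
max payoff 4 at {A}

BR_1 = {A}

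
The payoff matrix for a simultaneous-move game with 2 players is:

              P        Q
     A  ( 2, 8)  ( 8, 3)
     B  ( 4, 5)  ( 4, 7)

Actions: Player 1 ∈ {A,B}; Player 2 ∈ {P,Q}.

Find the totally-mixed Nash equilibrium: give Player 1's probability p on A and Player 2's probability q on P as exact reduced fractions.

p=2/7, q=2/3

P1 indiff ⇒ q·2+(1-q)·8 = q·4+(1-q)·4 ⇒ q(-2) = (1-q)(-4) ⇒ q = 2/3
P2 indiff ⇒ p·8+(1-p)·5 = p·3+(1-p)·7 ⇒ p(5) = (1-p)(2) ⇒ p = 2/7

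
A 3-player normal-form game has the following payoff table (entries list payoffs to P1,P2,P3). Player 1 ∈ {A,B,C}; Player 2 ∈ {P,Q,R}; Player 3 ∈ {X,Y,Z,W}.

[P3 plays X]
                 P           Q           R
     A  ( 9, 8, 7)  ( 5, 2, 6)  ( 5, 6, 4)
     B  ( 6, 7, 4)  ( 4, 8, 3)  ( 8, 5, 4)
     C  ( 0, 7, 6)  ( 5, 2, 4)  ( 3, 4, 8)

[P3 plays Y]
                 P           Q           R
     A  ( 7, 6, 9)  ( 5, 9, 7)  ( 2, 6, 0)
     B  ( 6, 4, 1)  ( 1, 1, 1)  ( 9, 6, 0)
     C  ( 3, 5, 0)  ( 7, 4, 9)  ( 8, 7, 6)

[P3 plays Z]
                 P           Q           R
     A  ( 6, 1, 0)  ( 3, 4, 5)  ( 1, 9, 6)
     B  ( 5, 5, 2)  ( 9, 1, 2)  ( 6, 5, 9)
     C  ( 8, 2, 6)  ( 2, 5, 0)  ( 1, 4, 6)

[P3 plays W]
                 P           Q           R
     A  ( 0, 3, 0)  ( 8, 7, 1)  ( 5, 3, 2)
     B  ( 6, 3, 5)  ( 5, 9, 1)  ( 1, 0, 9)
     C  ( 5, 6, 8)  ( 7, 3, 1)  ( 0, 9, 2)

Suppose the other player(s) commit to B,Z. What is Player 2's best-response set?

P2 best: {P,R}

u_2(P vs B,Z) = 5
u_2(Q vs B,Z) = 1
u_2(R vs B,Z) = 5
max payoff 5 at {P,R}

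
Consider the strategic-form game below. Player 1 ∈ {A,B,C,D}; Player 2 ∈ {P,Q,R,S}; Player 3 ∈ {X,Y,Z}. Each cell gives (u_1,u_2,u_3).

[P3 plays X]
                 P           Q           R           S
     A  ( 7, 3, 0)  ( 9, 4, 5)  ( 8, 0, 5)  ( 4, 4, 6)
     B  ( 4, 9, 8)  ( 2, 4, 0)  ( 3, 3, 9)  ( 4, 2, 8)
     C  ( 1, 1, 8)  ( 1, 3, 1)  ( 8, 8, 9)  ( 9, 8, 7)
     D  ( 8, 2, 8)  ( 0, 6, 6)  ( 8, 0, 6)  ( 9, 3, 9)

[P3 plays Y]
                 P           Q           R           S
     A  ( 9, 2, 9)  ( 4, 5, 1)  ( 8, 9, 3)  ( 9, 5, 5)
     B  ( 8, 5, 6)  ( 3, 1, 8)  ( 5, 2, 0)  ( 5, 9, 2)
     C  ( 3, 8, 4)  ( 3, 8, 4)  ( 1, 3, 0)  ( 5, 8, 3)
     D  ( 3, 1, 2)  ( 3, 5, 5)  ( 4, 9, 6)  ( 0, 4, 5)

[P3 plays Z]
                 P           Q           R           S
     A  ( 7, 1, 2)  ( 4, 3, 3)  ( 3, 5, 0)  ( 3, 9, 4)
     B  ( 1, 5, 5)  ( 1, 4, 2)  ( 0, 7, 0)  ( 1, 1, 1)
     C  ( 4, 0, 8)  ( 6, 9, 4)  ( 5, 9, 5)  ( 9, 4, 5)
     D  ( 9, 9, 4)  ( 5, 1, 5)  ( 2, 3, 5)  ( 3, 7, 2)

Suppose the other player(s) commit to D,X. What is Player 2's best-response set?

u_2(P vs D,X) = 2
u_2(Q vs D,X) = 6
u_2(R vs D,X) = 0
u_2(S vs D,X) = 3
max payoff 6 at {Q}

argmax u_2 = {Q}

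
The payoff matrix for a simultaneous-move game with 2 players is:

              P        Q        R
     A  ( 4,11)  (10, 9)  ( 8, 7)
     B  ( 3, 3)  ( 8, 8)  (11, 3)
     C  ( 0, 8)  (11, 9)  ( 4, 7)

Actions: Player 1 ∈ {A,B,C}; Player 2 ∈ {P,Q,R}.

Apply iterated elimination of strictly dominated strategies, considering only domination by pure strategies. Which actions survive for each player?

P2 drop R (Q beats it: A:9>7 B:8>3 C:9>7)
P1 drop B (A beats it: P:4>3 Q:10>8)
P1→{A,C} P2→{P,Q}

IESDS → P1:{A,C} P2:{P,Q}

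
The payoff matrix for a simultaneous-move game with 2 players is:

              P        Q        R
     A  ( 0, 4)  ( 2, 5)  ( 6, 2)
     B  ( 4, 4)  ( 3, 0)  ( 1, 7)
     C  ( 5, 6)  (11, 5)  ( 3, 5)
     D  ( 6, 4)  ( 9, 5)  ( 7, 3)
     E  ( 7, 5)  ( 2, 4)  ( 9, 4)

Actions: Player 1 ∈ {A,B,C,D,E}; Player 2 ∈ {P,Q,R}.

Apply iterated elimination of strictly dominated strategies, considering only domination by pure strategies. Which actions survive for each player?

P1 drop A (D beats it: P:6>0 Q:9>2 R:7>6)
P1 drop B (C beats it: P:5>4 Q:11>3 R:3>1)
P2 drop R (P beats it: C:6>5 D:4>3 E:5>4)
P1→{C,D,E} P2→{P,Q}

IESDS → P1:{C,D,E} P2:{P,Q}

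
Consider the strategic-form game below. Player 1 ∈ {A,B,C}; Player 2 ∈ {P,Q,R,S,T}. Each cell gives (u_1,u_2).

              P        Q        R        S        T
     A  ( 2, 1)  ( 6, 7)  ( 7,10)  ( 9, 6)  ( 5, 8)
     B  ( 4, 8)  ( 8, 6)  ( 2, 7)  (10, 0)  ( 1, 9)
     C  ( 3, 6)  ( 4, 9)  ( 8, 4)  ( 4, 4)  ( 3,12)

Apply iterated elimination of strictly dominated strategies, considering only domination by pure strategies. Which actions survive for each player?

P2 drop P (T beats it: A:8>1 B:9>8 C:12>6)
P2 drop Q (T beats it: A:8>7 B:9>6 C:12>9)
P2 drop S (T beats it: A:8>6 B:9>0 C:12>4)
P1 drop B (A beats it: R:7>2 T:5>1)
P1→{A,C} P2→{R,T}

IESDS → P1:{A,C} P2:{R,T}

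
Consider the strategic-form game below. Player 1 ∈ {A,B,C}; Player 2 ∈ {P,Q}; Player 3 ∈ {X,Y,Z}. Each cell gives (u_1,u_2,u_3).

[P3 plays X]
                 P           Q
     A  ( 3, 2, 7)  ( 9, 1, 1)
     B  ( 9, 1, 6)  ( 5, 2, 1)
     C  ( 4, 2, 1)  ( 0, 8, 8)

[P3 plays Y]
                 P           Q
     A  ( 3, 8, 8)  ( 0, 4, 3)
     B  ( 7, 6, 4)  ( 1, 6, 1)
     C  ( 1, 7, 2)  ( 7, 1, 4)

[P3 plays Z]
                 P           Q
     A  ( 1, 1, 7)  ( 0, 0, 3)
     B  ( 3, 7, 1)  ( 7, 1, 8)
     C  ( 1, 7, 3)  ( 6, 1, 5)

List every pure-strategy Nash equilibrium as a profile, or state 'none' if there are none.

(A,P,X): not NE [P1→B gives 9>3; P3→Y gives 8>7]
(A,P,Y): not NE [P1→B gives 7>3]
(A,P,Z): not NE [P1→B gives 3>1; P3→Y gives 8>7]
(A,Q,X): not NE [P2→P gives 2>1; P3→Z gives 3>1]
(A,Q,Y): not NE [P1→C gives 7>0; P2→P gives 8>4]
(A,Q,Z): not NE [P1→B gives 7>0; P2→P gives 1>0]
(B,P,X): not NE [P2→Q gives 2>1]
(B,P,Y): not NE [P3→X gives 6>4]
(B,P,Z): not NE [P3→X gives 6>1]
(B,Q,X): not NE [P1→A gives 9>5; P3→Z gives 8>1]
(B,Q,Y): not NE [P1→C gives 7>1; P3→Z gives 8>1]
(B,Q,Z): not NE [P2→P gives 7>1]
(C,P,X): not NE [P1→B gives 9>4; P2→Q gives 8>2; P3→Z gives 3>1]
(C,P,Y): not NE [P1→B gives 7>1; P3→Z gives 3>2]
(C,P,Z): not NE [P1→B gives 3>1]
(C,Q,X): not NE [P1→A gives 9>0]
(C,Q,Y): not NE [P2→P gives 7>1; P3→X gives 8>4]
(C,Q,Z): not NE [P1→B gives 7>6; P2→P gives 7>1; P3→X gives 8>5]

Equilibria: none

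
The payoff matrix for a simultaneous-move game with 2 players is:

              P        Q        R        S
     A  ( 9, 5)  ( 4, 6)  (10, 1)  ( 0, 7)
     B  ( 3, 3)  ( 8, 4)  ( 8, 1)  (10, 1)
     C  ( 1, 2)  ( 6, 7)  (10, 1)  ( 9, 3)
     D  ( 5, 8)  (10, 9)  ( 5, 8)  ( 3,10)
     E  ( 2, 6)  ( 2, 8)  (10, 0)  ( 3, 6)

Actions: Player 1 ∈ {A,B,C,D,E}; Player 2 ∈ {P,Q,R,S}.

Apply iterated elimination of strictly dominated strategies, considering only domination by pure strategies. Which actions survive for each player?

P2 drop P (Q beats it: A:6>5 B:4>3 C:7>2 D:9>8 E:8>6)
P2 drop R (Q beats it: A:6>1 B:4>1 C:7>1 D:9>8 E:8>0)
P1 drop A (B beats it: Q:8>4 S:10>0)
P1 drop C (B beats it: Q:8>6 S:10>9)
P1 drop E (B beats it: Q:8>2 S:10>3)
P1→{B,D} P2→{Q,S}

IESDS → P1:{B,D} P2:{Q,S}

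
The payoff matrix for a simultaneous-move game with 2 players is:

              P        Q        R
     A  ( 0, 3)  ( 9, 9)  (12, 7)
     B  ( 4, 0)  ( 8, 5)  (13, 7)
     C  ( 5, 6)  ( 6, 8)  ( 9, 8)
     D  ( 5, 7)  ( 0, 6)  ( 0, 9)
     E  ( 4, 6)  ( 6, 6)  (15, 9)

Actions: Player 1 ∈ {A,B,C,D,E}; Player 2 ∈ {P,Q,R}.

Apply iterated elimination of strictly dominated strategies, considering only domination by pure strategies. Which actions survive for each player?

P2 drop P (R beats it: A:7>3 B:7>0 C:8>6 D:9>7 E:9>6)
P1 drop C (A beats it: Q:9>6 R:12>9)
P1 drop D (A beats it: Q:9>0 R:12>0)
P1→{A,B,E} P2→{Q,R}

Remaining: P1:{A,B,E} P2:{Q,R}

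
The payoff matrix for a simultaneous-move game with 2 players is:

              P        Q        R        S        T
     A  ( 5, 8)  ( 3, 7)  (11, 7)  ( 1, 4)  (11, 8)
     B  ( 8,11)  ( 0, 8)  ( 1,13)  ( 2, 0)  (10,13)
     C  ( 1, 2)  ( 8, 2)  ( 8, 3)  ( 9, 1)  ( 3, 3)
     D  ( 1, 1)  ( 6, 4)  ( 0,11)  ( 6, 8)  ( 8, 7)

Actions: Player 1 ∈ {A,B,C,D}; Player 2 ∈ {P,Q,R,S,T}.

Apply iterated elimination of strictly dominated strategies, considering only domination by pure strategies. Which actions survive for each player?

Remaining: P1:{A,B} P2:{P,R,T}

P2 drop Q (T beats it: A:8>7 B:13>8 C:3>2 D:7>4)
P2 drop S (R beats it: A:7>4 B:13>0 C:3>1 D:11>8)
P1 drop C (A beats it: P:5>1 R:11>8 T:11>3)
P1 drop D (A beats it: P:5>1 R:11>0 T:11>8)
P1→{A,B} P2→{P,R,T}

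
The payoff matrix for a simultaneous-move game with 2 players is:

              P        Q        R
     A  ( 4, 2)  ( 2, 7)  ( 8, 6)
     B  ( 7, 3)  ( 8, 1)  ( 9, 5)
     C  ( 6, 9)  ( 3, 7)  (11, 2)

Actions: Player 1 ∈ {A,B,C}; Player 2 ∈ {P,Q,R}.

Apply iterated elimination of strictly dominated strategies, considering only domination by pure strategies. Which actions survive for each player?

Survivors P1:{B,C} P2:{P,R}

P1 drop A (B beats it: P:7>4 Q:8>2 R:9>8)
P2 drop Q (P beats it: B:3>1 C:9>7)
P1→{B,C} P2→{P,R}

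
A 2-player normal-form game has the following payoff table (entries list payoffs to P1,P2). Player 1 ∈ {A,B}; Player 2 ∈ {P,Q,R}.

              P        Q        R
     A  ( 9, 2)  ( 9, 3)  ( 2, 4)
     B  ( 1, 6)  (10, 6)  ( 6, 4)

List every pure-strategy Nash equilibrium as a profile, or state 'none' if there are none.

(A,P): not NE [P2→R gives 4>2]
(A,Q): not NE [P1→B gives 10>9; P2→R gives 4>3]
(A,R): not NE [P1→B gives 6>2]
(B,P): not NE [P1→A gives 9>1]
(B,Q): NE
(B,R): not NE [P2→Q gives 6>4]

PSNE = {(B,Q)}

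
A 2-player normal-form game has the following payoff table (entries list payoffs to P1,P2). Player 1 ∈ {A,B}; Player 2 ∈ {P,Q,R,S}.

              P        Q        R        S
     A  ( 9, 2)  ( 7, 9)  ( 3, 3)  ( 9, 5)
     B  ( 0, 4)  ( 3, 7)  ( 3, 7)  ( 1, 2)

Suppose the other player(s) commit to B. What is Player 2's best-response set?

u_2(P vs B) = 4
u_2(Q vs B) = 7
u_2(R vs B) = 7
u_2(S vs B) = 2
max payoff 7 at {Q,R}

argmax u_2 = {Q,R}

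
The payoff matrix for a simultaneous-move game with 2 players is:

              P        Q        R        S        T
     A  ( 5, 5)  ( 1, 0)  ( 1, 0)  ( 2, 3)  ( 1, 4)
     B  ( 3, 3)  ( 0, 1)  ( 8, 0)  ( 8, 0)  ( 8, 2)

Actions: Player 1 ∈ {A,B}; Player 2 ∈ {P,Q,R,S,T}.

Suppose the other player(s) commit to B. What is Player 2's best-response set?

u_2(P vs B) = 3
u_2(Q vs B) = 1
u_2(R vs B) = 0
u_2(S vs B) = 0
u_2(T vs B) = 2
max payoff 3 at {P}

argmax u_2 = {P}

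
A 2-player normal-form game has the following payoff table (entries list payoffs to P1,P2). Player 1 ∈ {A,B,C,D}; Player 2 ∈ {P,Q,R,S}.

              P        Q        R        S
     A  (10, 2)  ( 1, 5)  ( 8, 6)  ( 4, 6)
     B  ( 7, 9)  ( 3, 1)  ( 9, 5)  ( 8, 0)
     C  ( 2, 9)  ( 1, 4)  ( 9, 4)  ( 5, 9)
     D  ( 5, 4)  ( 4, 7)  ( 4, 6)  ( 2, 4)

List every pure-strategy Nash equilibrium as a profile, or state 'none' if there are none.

(A,P): not NE [P2→S gives 6>2]
(A,Q): not NE [P1→D gives 4>1; P2→S gives 6>5]
(A,R): not NE [P1→C gives 9>8]
(A,S): not NE [P1→B gives 8>4]
(B,P): not NE [P1→A gives 10>7]
(B,Q): not NE [P1→D gives 4>3; P2→P gives 9>1]
(B,R): not NE [P2→P gives 9>5]
(B,S): not NE [P2→P gives 9>0]
(C,P): not NE [P1→A gives 10>2]
(C,Q): not NE [P1→D gives 4>1; P2→S gives 9>4]
(C,R): not NE [P2→S gives 9>4]
(C,S): not NE [P1→B gives 8>5]
(D,P): not NE [P1→A gives 10>5; P2→Q gives 7>4]
(D,Q): NE
(D,R): not NE [P1→C gives 9>4; P2→Q gives 7>6]
(D,S): not NE [P1→B gives 8>2; P2→Q gives 7>4]

Nash profiles: (D,Q)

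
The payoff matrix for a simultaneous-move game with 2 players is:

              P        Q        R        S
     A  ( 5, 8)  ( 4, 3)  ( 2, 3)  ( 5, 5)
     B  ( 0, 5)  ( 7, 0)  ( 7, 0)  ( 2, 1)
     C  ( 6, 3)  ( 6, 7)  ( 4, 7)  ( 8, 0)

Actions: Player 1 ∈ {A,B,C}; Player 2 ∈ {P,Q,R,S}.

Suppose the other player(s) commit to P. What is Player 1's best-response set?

u_1(A vs P) = 5
u_1(B vs P) = 0
u_1(C vs P) = 6
max payoff 6 at {C}

BR_1 = {C}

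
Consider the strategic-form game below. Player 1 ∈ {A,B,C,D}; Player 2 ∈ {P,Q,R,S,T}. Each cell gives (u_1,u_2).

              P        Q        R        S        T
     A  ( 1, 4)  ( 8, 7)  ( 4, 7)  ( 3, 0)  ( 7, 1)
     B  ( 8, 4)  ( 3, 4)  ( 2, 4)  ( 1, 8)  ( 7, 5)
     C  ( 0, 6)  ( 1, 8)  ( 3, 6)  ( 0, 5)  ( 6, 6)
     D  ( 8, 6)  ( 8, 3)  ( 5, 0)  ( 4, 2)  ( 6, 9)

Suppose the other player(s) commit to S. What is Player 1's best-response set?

BR_1 = {D}

u_1(A vs S) = 3
u_1(B vs S) = 1
u_1(C vs S) = 0
u_1(D vs S) = 4
max payoff 4 at {D}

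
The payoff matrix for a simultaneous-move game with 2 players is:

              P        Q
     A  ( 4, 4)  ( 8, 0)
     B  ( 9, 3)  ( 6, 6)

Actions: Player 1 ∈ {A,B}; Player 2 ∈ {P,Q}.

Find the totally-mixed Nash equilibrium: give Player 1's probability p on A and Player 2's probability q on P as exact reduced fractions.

P1 mixes 3/7 on A; P2 mixes 2/7 on P

P1 indiff ⇒ q·4+(1-q)·8 = q·9+(1-q)·6 ⇒ q(-5) = (1-q)(-2) ⇒ q = 2/7
P2 indiff ⇒ p·4+(1-p)·3 = p·0+(1-p)·6 ⇒ p(4) = (1-p)(3) ⇒ p = 3/7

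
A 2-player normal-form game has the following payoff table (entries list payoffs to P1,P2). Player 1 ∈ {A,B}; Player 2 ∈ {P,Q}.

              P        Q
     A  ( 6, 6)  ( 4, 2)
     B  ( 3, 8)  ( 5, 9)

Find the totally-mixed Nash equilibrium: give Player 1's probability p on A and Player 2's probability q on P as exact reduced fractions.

P1 indiff ⇒ q·6+(1-q)·4 = q·3+(1-q)·5 ⇒ q(3) = (1-q)(1) ⇒ q = 1/4
P2 indiff ⇒ p·6+(1-p)·8 = p·2+(1-p)·9 ⇒ p(4) = (1-p)(1) ⇒ p = 1/5

p=1/5, q=1/4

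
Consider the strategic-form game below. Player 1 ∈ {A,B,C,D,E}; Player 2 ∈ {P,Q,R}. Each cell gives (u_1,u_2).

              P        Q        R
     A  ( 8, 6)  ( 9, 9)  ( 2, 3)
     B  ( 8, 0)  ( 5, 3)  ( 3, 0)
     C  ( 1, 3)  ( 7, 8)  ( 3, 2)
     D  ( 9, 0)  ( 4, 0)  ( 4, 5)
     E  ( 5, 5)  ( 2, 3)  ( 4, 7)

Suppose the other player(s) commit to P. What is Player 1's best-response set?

u_1(A vs P) = 8
u_1(B vs P) = 8
u_1(C vs P) = 1
u_1(D vs P) = 9
u_1(E vs P) = 5
max payoff 9 at {D}

BR_1 = {D}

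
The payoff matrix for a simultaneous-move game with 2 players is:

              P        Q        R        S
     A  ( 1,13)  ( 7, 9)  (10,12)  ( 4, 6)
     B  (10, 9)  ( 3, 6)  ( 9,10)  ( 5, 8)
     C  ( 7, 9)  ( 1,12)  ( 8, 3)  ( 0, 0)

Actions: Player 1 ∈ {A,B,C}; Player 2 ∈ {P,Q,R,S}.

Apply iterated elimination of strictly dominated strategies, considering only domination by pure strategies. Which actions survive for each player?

P1 drop C (B beats it: P:10>7 Q:3>1 R:9>8 S:5>0)
P2 drop Q (P beats it: A:13>9 B:9>6)
P2 drop S (P beats it: A:13>6 B:9>8)
P1→{A,B} P2→{P,R}

Remaining: P1:{A,B} P2:{P,R}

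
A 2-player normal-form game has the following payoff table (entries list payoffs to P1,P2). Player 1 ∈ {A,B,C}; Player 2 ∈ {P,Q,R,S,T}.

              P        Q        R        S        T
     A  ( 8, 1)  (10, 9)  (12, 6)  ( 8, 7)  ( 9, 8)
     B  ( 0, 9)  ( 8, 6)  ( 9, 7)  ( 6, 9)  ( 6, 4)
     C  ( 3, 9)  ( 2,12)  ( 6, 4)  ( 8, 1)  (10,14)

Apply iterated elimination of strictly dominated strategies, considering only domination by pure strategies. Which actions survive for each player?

P1 drop B (A beats it: P:8>0 Q:10>8 R:12>9 S:8>6 T:9>6)
P2 drop P (Q beats it: A:9>1 C:12>9)
P2 drop R (Q beats it: A:9>6 C:12>4)
P2 drop S (Q beats it: A:9>7 C:12>1)
P1→{A,C} P2→{Q,T}

Survivors P1:{A,C} P2:{Q,T}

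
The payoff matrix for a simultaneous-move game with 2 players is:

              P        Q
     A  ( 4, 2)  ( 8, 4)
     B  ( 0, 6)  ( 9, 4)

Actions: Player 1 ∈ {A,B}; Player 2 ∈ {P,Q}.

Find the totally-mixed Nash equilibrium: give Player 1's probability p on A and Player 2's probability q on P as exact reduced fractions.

P1 mixes 1/2 on A; P2 mixes 1/5 on P

P1 indiff ⇒ q·4+(1-q)·8 = q·0+(1-q)·9 ⇒ q(4) = (1-q)(1) ⇒ q = 1/5
P2 indiff ⇒ p·2+(1-p)·6 = p·4+(1-p)·4 ⇒ p(-2) = (1-p)(-2) ⇒ p = 1/2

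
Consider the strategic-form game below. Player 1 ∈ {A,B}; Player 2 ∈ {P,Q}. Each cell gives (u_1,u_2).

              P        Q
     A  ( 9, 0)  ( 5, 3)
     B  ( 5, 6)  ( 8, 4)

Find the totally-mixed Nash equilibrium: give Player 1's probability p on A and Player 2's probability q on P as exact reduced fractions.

P1 indiff ⇒ q·9+(1-q)·5 = q·5+(1-q)·8 ⇒ q(4) = (1-q)(3) ⇒ q = 3/7
P2 indiff ⇒ p·0+(1-p)·6 = p·3+(1-p)·4 ⇒ p(-3) = (1-p)(-2) ⇒ p = 2/5

P1 mixes 2/5 on A; P2 mixes 3/7 on P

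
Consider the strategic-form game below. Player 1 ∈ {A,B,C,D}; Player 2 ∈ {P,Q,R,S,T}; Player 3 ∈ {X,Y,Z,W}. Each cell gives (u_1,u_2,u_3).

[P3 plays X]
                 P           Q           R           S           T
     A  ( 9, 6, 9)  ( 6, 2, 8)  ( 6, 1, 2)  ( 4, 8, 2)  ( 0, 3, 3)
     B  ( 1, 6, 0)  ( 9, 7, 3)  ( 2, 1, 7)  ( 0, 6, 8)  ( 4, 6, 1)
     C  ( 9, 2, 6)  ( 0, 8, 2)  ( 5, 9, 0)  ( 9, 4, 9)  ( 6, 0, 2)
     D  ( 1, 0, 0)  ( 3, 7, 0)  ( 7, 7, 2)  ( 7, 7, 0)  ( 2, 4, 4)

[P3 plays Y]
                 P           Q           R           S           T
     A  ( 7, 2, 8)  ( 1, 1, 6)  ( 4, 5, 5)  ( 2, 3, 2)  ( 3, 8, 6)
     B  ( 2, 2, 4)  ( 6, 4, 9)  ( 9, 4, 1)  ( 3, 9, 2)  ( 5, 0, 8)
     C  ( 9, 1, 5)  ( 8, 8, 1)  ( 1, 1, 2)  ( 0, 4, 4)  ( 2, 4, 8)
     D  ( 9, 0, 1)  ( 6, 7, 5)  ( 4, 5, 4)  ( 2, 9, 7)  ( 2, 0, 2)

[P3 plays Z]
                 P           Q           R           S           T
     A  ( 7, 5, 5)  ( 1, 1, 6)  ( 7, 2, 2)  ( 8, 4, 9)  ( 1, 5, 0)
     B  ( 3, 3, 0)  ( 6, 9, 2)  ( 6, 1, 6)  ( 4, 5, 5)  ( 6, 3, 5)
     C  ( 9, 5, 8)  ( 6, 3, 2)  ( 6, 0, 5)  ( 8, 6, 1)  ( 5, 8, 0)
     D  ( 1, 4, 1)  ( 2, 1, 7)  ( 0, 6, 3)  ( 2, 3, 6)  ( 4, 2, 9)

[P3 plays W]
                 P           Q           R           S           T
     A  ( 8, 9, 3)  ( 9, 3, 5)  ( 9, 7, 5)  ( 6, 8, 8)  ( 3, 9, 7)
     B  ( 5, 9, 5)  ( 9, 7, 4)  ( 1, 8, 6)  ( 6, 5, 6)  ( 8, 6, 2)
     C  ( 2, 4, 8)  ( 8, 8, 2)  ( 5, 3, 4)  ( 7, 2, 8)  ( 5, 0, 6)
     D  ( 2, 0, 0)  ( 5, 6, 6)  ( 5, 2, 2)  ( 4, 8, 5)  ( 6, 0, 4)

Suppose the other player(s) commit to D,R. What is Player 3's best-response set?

BR_3 = {Y}

u_3(X vs D,R) = 2
u_3(Y vs D,R) = 4
u_3(Z vs D,R) = 3
u_3(W vs D,R) = 2
max payoff 4 at {Y}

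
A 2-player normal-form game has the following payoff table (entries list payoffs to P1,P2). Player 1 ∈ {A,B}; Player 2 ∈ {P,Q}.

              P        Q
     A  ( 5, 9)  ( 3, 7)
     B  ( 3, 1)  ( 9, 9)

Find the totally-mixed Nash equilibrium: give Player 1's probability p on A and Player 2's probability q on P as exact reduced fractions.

P1 indiff ⇒ q·5+(1-q)·3 = q·3+(1-q)·9 ⇒ q(2) = (1-q)(6) ⇒ q = 3/4
P2 indiff ⇒ p·9+(1-p)·1 = p·7+(1-p)·9 ⇒ p(2) = (1-p)(8) ⇒ p = 4/5

p=4/5, q=3/4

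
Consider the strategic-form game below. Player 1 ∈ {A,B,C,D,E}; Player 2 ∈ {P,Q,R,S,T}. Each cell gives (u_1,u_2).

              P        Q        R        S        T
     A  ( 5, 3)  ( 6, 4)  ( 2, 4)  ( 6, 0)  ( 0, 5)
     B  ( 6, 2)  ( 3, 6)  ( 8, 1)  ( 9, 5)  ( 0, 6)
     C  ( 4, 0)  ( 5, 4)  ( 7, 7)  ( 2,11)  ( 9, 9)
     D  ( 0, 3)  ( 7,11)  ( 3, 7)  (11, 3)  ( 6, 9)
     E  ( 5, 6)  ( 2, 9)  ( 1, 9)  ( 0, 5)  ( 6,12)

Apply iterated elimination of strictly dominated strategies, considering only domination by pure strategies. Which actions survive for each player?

P2 drop P (Q beats it: A:4>3 B:6>2 C:4>0 D:11>3 E:9>6)
P1 drop A (D beats it: Q:7>6 R:3>2 S:11>6 T:6>0)
P1 drop E (C beats it: Q:5>2 R:7>1 S:2>0 T:9>6)
P2 drop R (T beats it: B:6>1 C:9>7 D:9>7)
P1 drop B (D beats it: Q:7>3 S:11>9 T:6>0)
P1→{C,D} P2→{Q,S,T}

Remaining: P1:{C,D} P2:{Q,S,T}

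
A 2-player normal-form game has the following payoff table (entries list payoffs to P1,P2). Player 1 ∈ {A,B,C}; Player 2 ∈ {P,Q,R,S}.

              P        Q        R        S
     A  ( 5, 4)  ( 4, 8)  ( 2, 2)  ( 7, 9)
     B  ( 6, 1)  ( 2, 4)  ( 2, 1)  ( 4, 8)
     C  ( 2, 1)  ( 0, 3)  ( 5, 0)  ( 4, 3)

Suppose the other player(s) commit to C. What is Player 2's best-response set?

u_2(P vs C) = 1
u_2(Q vs C) = 3
u_2(R vs C) = 0
u_2(S vs C) = 3
max payoff 3 at {Q,S}

P2 best: {Q,S}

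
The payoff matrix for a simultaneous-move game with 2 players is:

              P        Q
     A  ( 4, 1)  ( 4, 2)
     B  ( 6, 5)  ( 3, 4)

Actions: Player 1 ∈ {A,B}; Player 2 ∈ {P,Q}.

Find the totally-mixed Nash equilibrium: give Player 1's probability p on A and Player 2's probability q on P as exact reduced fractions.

p=1/2, q=1/3

P1 indiff ⇒ q·4+(1-q)·4 = q·6+(1-q)·3 ⇒ q(-2) = (1-q)(-1) ⇒ q = 1/3
P2 indiff ⇒ p·1+(1-p)·5 = p·2+(1-p)·4 ⇒ p(-1) = (1-p)(-1) ⇒ p = 1/2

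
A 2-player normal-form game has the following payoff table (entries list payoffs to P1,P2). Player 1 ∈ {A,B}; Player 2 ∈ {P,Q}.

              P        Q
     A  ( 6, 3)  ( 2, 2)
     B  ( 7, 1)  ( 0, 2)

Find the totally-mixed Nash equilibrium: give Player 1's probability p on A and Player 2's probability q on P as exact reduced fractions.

P1 indiff ⇒ q·6+(1-q)·2 = q·7+(1-q)·0 ⇒ q(-1) = (1-q)(-2) ⇒ q = 2/3
P2 indiff ⇒ p·3+(1-p)·1 = p·2+(1-p)·2 ⇒ p(1) = (1-p)(1) ⇒ p = 1/2

(p,q) = (1/2, 2/3)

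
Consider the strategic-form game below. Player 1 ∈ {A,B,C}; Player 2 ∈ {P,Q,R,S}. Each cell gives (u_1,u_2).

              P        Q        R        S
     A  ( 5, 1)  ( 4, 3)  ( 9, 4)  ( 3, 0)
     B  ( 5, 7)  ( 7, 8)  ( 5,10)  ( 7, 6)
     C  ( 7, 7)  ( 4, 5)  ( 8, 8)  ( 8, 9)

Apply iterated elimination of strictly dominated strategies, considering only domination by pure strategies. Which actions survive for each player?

P2 drop P (R beats it: A:4>1 B:10>7 C:8>7)
P2 drop Q (R beats it: A:4>3 B:10>8 C:8>5)
P1 drop B (C beats it: R:8>5 S:8>7)
P1→{A,C} P2→{R,S}

Survivors P1:{A,C} P2:{R,S}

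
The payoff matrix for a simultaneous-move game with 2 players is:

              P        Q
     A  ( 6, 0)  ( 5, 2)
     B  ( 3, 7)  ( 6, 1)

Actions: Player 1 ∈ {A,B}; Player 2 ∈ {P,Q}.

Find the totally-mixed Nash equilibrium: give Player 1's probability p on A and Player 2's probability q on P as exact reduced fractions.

p=3/4, q=1/4

P1 indiff ⇒ q·6+(1-q)·5 = q·3+(1-q)·6 ⇒ q(3) = (1-q)(1) ⇒ q = 1/4
P2 indiff ⇒ p·0+(1-p)·7 = p·2+(1-p)·1 ⇒ p(-2) = (1-p)(-6) ⇒ p = 3/4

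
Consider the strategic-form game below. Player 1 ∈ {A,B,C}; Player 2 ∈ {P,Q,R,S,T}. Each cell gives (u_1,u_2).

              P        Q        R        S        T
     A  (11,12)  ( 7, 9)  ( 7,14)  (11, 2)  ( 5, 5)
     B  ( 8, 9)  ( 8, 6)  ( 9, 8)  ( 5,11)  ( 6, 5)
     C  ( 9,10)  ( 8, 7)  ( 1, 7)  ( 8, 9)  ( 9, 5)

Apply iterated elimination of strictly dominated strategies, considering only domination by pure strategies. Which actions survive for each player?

P2 drop Q (P beats it: A:12>9 B:9>6 C:10>7)
P2 drop T (P beats it: A:12>5 B:9>5 C:10>5)
P1 drop C (A beats it: P:11>9 R:7>1 S:11>8)
P1→{A,B} P2→{P,R,S}

Remaining: P1:{A,B} P2:{P,R,S}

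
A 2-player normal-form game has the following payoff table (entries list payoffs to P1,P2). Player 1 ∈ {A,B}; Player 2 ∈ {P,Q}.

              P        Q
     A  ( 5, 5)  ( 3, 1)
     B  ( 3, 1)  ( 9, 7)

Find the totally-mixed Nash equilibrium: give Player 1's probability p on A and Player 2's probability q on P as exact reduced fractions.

P1 indiff ⇒ q·5+(1-q)·3 = q·3+(1-q)·9 ⇒ q(2) = (1-q)(6) ⇒ q = 3/4
P2 indiff ⇒ p·5+(1-p)·1 = p·1+(1-p)·7 ⇒ p(4) = (1-p)(6) ⇒ p = 3/5

P1 mixes 3/5 on A; P2 mixes 3/4 on P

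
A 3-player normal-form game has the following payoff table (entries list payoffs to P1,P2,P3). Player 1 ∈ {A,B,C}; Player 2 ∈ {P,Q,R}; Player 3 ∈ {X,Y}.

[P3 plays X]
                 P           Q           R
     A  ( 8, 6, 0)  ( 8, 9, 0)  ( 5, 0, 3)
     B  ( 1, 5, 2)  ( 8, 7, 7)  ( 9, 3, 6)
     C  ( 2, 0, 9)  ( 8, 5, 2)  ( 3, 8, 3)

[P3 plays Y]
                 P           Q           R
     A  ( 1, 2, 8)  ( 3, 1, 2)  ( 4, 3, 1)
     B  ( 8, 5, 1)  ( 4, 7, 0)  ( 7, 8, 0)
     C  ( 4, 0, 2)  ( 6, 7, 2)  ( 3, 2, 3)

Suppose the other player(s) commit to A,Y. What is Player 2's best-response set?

u_2(P vs A,Y) = 2
u_2(Q vs A,Y) = 1
u_2(R vs A,Y) = 3
max payoff 3 at {R}

BR_2 = {R}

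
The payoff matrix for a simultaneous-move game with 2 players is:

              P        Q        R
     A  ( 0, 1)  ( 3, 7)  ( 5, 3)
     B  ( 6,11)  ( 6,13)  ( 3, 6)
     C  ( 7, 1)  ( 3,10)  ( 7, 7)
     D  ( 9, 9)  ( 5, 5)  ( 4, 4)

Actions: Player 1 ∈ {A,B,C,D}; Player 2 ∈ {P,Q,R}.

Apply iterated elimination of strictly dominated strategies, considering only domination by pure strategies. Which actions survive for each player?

P2 drop R (Q beats it: A:7>3 B:13>6 C:10>7 D:5>4)
P1 drop A (B beats it: P:6>0 Q:6>3)
P1 drop C (D beats it: P:9>7 Q:5>3)
P1→{B,D} P2→{P,Q}

Survivors P1:{B,D} P2:{P,Q}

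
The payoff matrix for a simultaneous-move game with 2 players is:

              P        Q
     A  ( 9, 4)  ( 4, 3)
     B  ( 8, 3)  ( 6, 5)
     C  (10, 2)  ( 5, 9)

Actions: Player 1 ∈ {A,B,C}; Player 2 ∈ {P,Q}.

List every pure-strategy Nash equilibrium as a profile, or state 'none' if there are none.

(A,P): not NE [P1→C gives 10>9]
(A,Q): not NE [P1→B gives 6>4; P2→P gives 4>3]
(B,P): not NE [P1→C gives 10>8; P2→Q gives 5>3]
(B,Q): NE
(C,P): not NE [P2→Q gives 9>2]
(C,Q): not NE [P1→B gives 6>5]

Nash profiles: (B,Q)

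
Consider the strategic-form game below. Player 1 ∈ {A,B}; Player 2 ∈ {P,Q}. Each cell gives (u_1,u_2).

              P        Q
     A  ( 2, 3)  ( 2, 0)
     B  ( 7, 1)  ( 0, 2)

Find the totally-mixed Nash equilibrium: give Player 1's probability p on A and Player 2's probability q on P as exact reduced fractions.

p=1/4, q=2/7

P1 indiff ⇒ q·2+(1-q)·2 = q·7+(1-q)·0 ⇒ q(-5) = (1-q)(-2) ⇒ q = 2/7
P2 indiff ⇒ p·3+(1-p)·1 = p·0+(1-p)·2 ⇒ p(3) = (1-p)(1) ⇒ p = 1/4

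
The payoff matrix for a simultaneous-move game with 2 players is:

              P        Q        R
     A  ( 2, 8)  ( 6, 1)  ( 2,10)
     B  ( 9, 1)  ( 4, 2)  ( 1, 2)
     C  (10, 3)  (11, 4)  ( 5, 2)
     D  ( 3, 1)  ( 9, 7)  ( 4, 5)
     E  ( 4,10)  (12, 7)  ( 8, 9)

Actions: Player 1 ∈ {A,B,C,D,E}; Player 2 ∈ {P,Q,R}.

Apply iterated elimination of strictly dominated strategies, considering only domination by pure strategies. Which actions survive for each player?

P1 drop A (C beats it: P:10>2 Q:11>6 R:5>2)
P1 drop B (C beats it: P:10>9 Q:11>4 R:5>1)
P1 drop D (C beats it: P:10>3 Q:11>9 R:5>4)
P2 drop R (P beats it: C:3>2 E:10>9)
P1→{C,E} P2→{P,Q}

Remaining: P1:{C,E} P2:{P,Q}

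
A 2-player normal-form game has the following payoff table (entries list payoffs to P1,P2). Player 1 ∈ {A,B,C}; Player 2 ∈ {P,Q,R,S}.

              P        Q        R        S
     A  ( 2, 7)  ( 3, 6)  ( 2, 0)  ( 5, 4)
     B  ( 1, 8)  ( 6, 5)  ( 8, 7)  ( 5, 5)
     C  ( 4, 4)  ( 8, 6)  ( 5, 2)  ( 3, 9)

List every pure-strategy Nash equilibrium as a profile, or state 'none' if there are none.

(A,P): not NE [P1→C gives 4>2]
(A,Q): not NE [P1→C gives 8>3; P2→P gives 7>6]
(A,R): not NE [P1→B gives 8>2; P2→P gives 7>0]
(A,S): not NE [P2→P gives 7>4]
(B,P): not NE [P1→C gives 4>1]
(B,Q): not NE [P1→C gives 8>6; P2→P gives 8>5]
(B,R): not NE [P2→P gives 8>7]
(B,S): not NE [P2→P gives 8>5]
(C,P): not NE [P2→S gives 9>4]
(C,Q): not NE [P2→S gives 9>6]
(C,R): not NE [P1→B gives 8>5; P2→S gives 9>2]
(C,S): not NE [P1→B gives 5>3]

PSNE: ∅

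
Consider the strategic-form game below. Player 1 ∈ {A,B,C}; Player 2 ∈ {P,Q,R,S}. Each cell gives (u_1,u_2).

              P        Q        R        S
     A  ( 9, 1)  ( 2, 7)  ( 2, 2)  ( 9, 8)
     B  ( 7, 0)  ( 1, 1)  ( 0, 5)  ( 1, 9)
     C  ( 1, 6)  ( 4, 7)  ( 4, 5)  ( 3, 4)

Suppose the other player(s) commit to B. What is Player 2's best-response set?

argmax u_2 = {S}

u_2(P vs B) = 0
u_2(Q vs B) = 1
u_2(R vs B) = 5
u_2(S vs B) = 9
max payoff 9 at {S}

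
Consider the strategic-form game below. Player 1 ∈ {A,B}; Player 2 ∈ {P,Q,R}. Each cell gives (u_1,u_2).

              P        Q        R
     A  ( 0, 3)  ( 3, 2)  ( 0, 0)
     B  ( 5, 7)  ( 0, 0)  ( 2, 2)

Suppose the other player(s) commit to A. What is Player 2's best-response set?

argmax u_2 = {P}

u_2(P vs A) = 3
u_2(Q vs A) = 2
u_2(R vs A) = 0
max payoff 3 at {P}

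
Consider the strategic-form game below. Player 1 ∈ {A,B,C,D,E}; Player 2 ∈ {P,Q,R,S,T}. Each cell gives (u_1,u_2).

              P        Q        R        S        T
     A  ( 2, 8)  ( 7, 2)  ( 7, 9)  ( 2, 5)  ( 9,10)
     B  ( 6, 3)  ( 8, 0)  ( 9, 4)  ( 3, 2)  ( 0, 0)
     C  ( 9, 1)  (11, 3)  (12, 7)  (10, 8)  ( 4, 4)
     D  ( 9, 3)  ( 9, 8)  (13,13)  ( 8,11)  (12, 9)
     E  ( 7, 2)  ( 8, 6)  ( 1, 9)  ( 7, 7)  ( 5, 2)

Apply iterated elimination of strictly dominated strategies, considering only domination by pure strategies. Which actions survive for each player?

Remaining: P1:{C,D} P2:{R,S}

P1 drop A (D beats it: P:9>2 Q:9>7 R:13>7 S:8>2 T:12>9)
P1 drop B (C beats it: P:9>6 Q:11>8 R:12>9 S:10>3 T:4>0)
P1 drop E (D beats it: P:9>7 Q:9>8 R:13>1 S:8>7 T:12>5)
P2 drop P (Q beats it: C:3>1 D:8>3)
P2 drop Q (R beats it: C:7>3 D:13>8)
P2 drop T (R beats it: C:7>4 D:13>9)
P1→{C,D} P2→{R,S}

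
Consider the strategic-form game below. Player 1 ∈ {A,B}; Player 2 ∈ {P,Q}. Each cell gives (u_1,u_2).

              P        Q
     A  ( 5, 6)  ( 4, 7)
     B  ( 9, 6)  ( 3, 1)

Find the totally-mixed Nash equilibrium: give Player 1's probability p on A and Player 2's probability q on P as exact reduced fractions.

P1 mixes 5/6 on A; P2 mixes 1/5 on P

P1 indiff ⇒ q·5+(1-q)·4 = q·9+(1-q)·3 ⇒ q(-4) = (1-q)(-1) ⇒ q = 1/5
P2 indiff ⇒ p·6+(1-p)·6 = p·7+(1-p)·1 ⇒ p(-1) = (1-p)(-5) ⇒ p = 5/6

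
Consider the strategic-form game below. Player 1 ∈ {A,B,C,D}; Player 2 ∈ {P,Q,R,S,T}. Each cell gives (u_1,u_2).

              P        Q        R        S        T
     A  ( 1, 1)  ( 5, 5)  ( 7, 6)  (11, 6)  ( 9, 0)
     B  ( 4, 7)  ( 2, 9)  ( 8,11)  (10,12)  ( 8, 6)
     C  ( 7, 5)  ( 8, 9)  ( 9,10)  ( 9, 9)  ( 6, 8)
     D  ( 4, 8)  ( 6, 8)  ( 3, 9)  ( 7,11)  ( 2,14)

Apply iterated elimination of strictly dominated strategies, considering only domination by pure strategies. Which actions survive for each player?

P1 drop D (C beats it: P:7>4 Q:8>6 R:9>3 S:9>7 T:6>2)
P2 drop P (Q beats it: A:5>1 B:9>7 C:9>5)
P2 drop Q (R beats it: A:6>5 B:11>9 C:10>9)
P2 drop T (R beats it: A:6>0 B:11>6 C:10>8)
P1→{A,B,C} P2→{R,S}

Remaining: P1:{A,B,C} P2:{R,S}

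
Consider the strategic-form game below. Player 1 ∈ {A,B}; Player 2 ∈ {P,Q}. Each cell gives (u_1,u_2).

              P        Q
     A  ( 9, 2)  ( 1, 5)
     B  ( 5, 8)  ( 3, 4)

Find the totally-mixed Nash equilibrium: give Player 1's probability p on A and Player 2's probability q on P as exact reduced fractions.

P1 indiff ⇒ q·9+(1-q)·1 = q·5+(1-q)·3 ⇒ q(4) = (1-q)(2) ⇒ q = 1/3
P2 indiff ⇒ p·2+(1-p)·8 = p·5+(1-p)·4 ⇒ p(-3) = (1-p)(-4) ⇒ p = 4/7

P1 mixes 4/7 on A; P2 mixes 1/3 on P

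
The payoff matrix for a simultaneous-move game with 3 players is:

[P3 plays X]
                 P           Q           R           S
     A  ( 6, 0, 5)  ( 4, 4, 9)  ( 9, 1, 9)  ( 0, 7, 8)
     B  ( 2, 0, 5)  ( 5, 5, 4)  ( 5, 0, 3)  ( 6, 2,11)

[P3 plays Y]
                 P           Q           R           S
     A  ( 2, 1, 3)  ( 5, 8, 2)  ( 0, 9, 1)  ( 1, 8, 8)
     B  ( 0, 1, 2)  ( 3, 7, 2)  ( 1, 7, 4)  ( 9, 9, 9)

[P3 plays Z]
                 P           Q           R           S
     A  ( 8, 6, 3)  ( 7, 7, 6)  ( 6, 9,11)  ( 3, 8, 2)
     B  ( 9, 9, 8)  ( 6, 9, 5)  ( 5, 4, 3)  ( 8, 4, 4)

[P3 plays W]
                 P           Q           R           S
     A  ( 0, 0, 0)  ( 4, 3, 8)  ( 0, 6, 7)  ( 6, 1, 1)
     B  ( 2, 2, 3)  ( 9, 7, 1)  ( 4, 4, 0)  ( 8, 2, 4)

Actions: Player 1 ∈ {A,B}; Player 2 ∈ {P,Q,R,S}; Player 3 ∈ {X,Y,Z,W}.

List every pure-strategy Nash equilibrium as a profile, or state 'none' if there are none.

(A,P,X): not NE [P2→S gives 7>0]
(A,P,Y): not NE [P2→R gives 9>1; P3→X gives 5>3]
(A,P,Z): not NE [P1→B gives 9>8; P2→R gives 9>6; P3→X gives 5>3]
(A,P,W): not NE [P1→B gives 2>0; P2→R gives 6>0; P3→X gives 5>0]
(A,Q,X): not NE [P1→B gives 5>4; P2→S gives 7>4]
(A,Q,Y): not NE [P2→R gives 9>8; P3→X gives 9>2]
(A,Q,Z): not NE [P2→R gives 9>7; P3→X gives 9>6]
(A,Q,W): not NE [P1→B gives 9>4; P2→R gives 6>3; P3→X gives 9>8]
(A,R,X): not NE [P2→S gives 7>1; P3→Z gives 11>9]
(A,R,Y): not NE [P1→B gives 1>0; P3→Z gives 11>1]
(A,R,Z): NE
(A,R,W): not NE [P1→B gives 4>0; P3→Z gives 11>7]
(A,S,X): not NE [P1→B gives 6>0]
(A,S,Y): not NE [P1→B gives 9>1; P2→R gives 9>8]
(A,S,Z): not NE [P1→B gives 8>3; P2→R gives 9>8; P3→Y gives 8>2]
(A,S,W): not NE [P1→B gives 8>6; P2→R gives 6>1; P3→Y gives 8>1]
(B,P,X): not NE [P1→A gives 6>2; P2→Q gives 5>0; P3→Z gives 8>5]
(B,P,Y): not NE [P1→A gives 2>0; P2→S gives 9>1; P3→Z gives 8>2]
(B,P,Z): NE
(B,P,W): not NE [P2→Q gives 7>2; P3→Z gives 8>3]
(B,Q,X): not NE [P3→Z gives 5>4]
(B,Q,Y): not NE [P1→A gives 5>3; P2→S gives 9>7; P3→Z gives 5>2]
(B,Q,Z): not NE [P1→A gives 7>6]
(B,Q,W): not NE [P3→Z gives 5>1]
(B,R,X): not NE [P1→A gives 9>5; P2→Q gives 5>0; P3→Y gives 4>3]
(B,R,Y): not NE [P2→S gives 9>7]
(B,R,Z): not NE [P1→A gives 6>5; P2→Q gives 9>4; P3→Y gives 4>3]
(B,R,W): not NE [P2→Q gives 7>4; P3→Y gives 4>0]
(B,S,X): not NE [P2→Q gives 5>2]
(B,S,Y): not NE [P3→X gives 11>9]
(B,S,Z): not NE [P2→Q gives 9>4; P3→X gives 11>4]
(B,S,W): not NE [P2→Q gives 7>2; P3→X gives 11>4]

NE set: (A,R,Z), (B,P,Z)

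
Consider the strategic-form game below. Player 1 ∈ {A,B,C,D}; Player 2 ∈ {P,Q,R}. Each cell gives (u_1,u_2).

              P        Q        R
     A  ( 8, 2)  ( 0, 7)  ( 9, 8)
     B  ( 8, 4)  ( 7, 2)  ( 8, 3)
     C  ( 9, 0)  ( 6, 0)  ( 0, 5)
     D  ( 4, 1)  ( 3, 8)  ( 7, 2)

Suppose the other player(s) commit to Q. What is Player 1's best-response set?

u_1(A vs Q) = 0
u_1(B vs Q) = 7
u_1(C vs Q) = 6
u_1(D vs Q) = 3
max payoff 7 at {B}

BR_1 = {B}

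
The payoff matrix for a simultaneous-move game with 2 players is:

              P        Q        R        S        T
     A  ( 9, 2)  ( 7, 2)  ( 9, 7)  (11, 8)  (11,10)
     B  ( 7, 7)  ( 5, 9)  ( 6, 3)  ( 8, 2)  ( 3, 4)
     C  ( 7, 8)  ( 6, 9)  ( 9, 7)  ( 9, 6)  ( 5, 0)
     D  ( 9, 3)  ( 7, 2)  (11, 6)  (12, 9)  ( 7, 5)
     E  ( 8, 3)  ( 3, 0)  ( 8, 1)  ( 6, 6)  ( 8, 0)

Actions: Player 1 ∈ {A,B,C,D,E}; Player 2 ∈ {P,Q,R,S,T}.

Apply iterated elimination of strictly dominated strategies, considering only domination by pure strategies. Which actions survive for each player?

IESDS → P1:{A,D} P2:{S,T}

P1 drop B (A beats it: P:9>7 Q:7>5 R:9>6 S:11>8 T:11>3)
P1 drop C (D beats it: P:9>7 Q:7>6 R:11>9 S:12>9 T:7>5)
P1 drop E (A beats it: P:9>8 Q:7>3 R:9>8 S:11>6 T:11>8)
P2 drop P (R beats it: A:7>2 D:6>3)
P2 drop Q (R beats it: A:7>2 D:6>2)
P2 drop R (S beats it: A:8>7 D:9>6)
P1→{A,D} P2→{S,T}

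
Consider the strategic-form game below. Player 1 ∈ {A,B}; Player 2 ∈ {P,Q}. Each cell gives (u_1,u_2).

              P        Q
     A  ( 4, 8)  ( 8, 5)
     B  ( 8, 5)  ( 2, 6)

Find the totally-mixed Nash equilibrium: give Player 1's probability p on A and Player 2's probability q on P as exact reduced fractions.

P1 indiff ⇒ q·4+(1-q)·8 = q·8+(1-q)·2 ⇒ q(-4) = (1-q)(-6) ⇒ q = 3/5
P2 indiff ⇒ p·8+(1-p)·5 = p·5+(1-p)·6 ⇒ p(3) = (1-p)(1) ⇒ p = 1/4

P1 mixes 1/4 on A; P2 mixes 3/5 on P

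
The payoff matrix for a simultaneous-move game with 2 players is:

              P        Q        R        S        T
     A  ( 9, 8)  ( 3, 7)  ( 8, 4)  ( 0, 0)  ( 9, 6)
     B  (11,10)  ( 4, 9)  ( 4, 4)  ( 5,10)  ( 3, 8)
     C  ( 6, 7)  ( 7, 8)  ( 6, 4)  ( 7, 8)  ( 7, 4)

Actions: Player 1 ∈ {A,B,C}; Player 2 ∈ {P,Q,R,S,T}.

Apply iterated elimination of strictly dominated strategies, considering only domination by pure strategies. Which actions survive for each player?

P2 drop R (P beats it: A:8>4 B:10>4 C:7>4)
P2 drop T (P beats it: A:8>6 B:10>8 C:7>4)
P1 drop A (B beats it: P:11>9 Q:4>3 S:5>0)
P1→{B,C} P2→{P,Q,S}

Remaining: P1:{B,C} P2:{P,Q,S}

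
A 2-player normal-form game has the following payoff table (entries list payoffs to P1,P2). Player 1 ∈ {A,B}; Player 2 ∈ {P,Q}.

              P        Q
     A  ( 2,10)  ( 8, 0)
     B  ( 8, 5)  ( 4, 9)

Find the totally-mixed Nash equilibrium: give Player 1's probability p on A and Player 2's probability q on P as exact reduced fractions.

P1 indiff ⇒ q·2+(1-q)·8 = q·8+(1-q)·4 ⇒ q(-6) = (1-q)(-4) ⇒ q = 2/5
P2 indiff ⇒ p·10+(1-p)·5 = p·0+(1-p)·9 ⇒ p(10) = (1-p)(4) ⇒ p = 2/7

p=2/7, q=2/5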